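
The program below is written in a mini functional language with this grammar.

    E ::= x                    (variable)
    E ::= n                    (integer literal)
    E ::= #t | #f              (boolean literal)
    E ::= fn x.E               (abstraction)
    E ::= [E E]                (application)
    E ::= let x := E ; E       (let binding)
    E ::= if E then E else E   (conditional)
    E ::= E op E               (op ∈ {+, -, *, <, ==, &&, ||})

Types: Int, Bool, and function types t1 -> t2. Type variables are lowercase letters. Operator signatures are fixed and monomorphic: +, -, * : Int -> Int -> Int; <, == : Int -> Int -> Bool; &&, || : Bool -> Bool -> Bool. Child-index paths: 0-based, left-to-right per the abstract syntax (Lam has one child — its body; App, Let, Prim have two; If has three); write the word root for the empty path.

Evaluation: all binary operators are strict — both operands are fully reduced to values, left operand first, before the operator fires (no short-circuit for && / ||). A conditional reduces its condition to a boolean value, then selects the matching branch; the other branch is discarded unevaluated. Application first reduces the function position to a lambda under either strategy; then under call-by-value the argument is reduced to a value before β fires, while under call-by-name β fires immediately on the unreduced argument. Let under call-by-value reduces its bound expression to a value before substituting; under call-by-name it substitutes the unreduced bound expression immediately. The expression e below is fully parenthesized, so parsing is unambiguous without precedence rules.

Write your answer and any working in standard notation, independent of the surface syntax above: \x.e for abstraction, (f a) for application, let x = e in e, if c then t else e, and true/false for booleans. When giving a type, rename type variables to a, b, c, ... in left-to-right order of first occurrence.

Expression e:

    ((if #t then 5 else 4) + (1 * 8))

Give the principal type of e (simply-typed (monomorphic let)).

Trace:
  unify Bool ~ Bool
  unify Int ~ Int
  unify Int ~ Int
  unify Int ~ Int
  unify Int ~ Int
  unify Int ~ Int

Answer: Int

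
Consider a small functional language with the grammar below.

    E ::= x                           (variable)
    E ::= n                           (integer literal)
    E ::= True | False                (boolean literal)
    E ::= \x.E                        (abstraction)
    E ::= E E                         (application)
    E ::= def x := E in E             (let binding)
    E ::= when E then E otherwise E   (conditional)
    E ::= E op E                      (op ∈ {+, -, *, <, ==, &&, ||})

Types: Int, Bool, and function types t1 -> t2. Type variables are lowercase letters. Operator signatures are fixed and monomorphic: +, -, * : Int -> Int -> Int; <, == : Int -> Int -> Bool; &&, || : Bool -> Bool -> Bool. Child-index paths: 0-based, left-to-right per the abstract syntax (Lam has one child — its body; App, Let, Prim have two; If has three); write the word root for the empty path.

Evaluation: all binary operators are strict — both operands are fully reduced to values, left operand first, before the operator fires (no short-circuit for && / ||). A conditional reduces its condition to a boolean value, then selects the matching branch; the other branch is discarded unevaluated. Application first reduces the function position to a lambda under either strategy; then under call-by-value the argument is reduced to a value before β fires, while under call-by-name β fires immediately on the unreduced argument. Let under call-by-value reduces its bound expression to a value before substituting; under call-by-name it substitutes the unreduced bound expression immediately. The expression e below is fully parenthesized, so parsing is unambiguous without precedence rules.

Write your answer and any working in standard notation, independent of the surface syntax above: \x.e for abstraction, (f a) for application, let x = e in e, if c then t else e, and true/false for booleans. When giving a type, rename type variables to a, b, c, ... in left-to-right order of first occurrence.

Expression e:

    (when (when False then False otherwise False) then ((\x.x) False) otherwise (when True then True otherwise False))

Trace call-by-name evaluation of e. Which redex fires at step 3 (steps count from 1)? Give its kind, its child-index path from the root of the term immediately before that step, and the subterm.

Answer: if at root : (if true then true else false)

Trace:
step 0: (if (if false then false else false) then ((\x.x) false) else (if true then true else false))
step 1: [if@0] (if false then ((\x.x) false) else (if true then true else false))
step 2: [if@root] (if true then true else false)
step 3: [if@root] true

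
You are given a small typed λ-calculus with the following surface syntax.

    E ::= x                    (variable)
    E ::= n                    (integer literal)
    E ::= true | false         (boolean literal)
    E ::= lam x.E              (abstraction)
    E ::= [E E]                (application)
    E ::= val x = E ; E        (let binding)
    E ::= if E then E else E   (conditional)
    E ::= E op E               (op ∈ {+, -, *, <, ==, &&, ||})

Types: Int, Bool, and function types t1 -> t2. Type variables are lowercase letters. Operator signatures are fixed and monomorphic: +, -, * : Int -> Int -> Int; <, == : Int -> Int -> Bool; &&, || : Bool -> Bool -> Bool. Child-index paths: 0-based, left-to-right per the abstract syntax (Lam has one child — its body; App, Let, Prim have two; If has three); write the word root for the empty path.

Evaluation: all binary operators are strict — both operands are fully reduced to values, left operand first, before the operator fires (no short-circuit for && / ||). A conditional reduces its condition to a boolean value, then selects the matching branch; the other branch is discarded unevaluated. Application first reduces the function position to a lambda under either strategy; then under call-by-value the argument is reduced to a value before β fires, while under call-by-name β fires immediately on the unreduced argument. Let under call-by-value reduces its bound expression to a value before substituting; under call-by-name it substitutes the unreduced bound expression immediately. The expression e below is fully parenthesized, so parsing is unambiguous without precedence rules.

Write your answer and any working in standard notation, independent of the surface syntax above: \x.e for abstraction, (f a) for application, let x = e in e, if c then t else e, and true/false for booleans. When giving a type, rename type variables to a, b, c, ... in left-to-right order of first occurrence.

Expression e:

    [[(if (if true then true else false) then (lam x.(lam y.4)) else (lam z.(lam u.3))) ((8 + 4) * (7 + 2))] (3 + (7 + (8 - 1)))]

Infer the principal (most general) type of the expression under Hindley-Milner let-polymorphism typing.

Answer: Int

Derivation:
  unify Bool ~ Bool
  unify Bool ~ Bool
  unify Bool ~ Bool
\y._ : b -> Int
\x._ : a -> b -> Int
\u._ : d -> Int
\z._ : c -> d -> Int
  unify a -> b -> Int ~ c -> d -> Int
  unify a ~ c
  unify b -> Int ~ d -> Int
  unify b ~ d
  unify Int ~ Int
  unify Int ~ Int
  unify Int ~ Int
  unify Int ~ Int
  unify Int ~ Int
  unify Int ~ Int
  unify Int ~ Int
  unify c -> d -> Int ~ Int -> e
  unify c ~ Int
  unify d -> Int ~ e
_ _ : d -> Int
  unify Int ~ Int
  unify Int ~ Int
  unify Int ~ Int
  unify Int ~ Int
  unify Int ~ Int
  unify Int ~ Int
  unify d -> Int ~ Int -> f
  unify d ~ Int
  unify Int ~ f
_ _ : Int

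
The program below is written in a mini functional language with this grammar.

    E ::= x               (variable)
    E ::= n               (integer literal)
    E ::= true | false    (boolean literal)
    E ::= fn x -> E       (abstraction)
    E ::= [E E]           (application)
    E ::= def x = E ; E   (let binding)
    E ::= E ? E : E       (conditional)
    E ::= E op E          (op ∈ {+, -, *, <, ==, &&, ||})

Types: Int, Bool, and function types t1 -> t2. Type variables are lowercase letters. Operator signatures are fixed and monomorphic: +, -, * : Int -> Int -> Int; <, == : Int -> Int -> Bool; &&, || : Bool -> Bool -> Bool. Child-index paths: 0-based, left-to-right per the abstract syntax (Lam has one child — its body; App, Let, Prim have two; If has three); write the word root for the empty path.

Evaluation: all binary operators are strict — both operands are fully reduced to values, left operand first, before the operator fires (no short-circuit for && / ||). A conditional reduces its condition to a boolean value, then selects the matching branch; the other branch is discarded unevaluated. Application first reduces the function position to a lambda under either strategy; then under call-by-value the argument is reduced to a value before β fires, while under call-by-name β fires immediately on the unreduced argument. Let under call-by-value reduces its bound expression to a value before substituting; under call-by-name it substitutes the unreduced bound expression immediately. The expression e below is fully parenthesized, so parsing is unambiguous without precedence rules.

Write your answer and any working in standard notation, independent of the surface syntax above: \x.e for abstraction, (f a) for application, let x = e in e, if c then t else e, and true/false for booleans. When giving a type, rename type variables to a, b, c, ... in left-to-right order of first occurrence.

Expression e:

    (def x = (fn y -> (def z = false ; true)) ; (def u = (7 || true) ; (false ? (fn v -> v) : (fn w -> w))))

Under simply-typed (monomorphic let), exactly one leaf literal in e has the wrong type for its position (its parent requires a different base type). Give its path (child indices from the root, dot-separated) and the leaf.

Answer: 1.0.0 : 7

Working:
let z : Bool
\y._ : a -> Bool
let x : a -> Bool
  unify Int ~ Bool
  FAIL: mismatch Int ~ Bool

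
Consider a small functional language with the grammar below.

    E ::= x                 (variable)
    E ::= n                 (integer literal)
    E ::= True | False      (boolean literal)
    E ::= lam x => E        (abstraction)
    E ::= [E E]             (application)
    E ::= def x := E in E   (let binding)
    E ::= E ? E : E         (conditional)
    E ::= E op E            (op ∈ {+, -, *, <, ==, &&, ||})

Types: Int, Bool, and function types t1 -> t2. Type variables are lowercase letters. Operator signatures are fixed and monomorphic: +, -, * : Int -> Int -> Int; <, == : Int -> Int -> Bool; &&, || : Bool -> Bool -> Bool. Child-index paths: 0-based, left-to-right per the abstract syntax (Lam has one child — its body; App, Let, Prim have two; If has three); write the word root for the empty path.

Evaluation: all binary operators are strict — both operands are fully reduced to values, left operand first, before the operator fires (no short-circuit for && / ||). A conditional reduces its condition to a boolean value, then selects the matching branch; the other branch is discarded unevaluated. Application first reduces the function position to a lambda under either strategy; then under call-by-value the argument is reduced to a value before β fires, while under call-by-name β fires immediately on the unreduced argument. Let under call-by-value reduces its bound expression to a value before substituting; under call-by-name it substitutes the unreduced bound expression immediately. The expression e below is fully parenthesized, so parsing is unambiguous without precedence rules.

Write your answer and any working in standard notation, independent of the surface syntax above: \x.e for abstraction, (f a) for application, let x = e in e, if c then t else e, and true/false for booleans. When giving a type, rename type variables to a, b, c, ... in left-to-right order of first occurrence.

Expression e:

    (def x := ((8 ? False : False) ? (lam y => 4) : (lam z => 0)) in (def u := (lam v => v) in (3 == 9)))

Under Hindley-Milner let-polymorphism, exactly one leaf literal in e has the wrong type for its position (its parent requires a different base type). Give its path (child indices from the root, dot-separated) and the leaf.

Answer: 0.0.0 : 8

Working:
  unify Int ~ Bool
  FAIL: mismatch Int ~ Bool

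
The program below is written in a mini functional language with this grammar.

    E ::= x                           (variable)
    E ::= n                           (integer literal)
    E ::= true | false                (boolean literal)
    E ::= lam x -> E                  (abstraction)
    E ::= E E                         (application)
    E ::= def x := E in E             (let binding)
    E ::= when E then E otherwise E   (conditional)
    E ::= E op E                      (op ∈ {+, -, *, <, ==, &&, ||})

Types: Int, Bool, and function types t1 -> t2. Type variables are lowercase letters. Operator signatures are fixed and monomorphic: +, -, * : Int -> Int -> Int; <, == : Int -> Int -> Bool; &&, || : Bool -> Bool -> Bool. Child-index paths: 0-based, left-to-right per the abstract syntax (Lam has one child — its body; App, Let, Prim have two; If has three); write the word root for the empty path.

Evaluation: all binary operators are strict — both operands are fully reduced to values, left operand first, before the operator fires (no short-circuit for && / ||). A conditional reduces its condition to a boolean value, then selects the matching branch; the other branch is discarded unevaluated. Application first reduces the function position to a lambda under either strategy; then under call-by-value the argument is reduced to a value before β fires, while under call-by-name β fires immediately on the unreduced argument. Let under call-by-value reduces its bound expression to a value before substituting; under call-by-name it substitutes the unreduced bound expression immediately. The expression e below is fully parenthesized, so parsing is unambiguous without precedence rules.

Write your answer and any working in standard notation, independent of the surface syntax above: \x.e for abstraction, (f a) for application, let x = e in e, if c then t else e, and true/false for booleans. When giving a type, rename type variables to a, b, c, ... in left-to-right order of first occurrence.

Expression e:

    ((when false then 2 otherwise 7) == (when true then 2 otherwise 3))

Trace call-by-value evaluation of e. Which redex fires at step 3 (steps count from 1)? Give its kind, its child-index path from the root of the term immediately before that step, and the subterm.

Answer: delta at root : (7 == 2)

Trace:
step 0: ((if false then 2 else 7) == (if true then 2 else 3))
step 1: [if@0] (7 == (if true then 2 else 3))
step 2: [if@1] (7 == 2)
step 3: [delta@root] false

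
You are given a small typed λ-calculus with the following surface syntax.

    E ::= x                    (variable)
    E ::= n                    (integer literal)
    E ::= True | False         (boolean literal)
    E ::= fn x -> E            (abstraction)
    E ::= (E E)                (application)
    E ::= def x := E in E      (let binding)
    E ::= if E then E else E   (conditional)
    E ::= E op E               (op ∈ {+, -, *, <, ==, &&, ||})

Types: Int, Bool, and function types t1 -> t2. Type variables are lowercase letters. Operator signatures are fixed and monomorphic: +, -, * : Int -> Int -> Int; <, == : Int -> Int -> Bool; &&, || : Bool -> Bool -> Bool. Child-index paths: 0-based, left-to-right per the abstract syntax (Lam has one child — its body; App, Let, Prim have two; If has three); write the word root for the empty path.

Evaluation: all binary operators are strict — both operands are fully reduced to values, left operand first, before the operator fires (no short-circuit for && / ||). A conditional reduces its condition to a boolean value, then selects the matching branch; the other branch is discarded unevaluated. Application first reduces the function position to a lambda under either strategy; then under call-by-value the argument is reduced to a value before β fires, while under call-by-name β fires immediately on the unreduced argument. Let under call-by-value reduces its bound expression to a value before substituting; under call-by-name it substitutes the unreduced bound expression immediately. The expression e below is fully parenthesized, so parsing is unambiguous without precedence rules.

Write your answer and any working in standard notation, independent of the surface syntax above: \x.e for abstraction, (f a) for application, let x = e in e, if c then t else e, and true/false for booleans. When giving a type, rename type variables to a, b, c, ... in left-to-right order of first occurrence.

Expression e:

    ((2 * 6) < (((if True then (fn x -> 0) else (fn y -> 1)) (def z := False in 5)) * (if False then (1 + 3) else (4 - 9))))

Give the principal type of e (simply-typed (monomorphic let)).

Trace:
  unify Int ~ Int
  unify Int ~ Int
  unify Int ~ Int
  unify Bool ~ Bool
\x._ : a -> Int
\y._ : b -> Int
  unify a -> Int ~ b -> Int
  unify a ~ b
  unify Int ~ Int
let z : Bool
  unify b -> Int ~ Int -> c
  unify b ~ Int
  unify Int ~ c
_ _ : Int
  unify Int ~ Int
  unify Bool ~ Bool
  unify Int ~ Int
  unify Int ~ Int
  unify Int ~ Int
  unify Int ~ Int
  unify Int ~ Int
  unify Int ~ Int
  unify Int ~ Int

Answer: Bool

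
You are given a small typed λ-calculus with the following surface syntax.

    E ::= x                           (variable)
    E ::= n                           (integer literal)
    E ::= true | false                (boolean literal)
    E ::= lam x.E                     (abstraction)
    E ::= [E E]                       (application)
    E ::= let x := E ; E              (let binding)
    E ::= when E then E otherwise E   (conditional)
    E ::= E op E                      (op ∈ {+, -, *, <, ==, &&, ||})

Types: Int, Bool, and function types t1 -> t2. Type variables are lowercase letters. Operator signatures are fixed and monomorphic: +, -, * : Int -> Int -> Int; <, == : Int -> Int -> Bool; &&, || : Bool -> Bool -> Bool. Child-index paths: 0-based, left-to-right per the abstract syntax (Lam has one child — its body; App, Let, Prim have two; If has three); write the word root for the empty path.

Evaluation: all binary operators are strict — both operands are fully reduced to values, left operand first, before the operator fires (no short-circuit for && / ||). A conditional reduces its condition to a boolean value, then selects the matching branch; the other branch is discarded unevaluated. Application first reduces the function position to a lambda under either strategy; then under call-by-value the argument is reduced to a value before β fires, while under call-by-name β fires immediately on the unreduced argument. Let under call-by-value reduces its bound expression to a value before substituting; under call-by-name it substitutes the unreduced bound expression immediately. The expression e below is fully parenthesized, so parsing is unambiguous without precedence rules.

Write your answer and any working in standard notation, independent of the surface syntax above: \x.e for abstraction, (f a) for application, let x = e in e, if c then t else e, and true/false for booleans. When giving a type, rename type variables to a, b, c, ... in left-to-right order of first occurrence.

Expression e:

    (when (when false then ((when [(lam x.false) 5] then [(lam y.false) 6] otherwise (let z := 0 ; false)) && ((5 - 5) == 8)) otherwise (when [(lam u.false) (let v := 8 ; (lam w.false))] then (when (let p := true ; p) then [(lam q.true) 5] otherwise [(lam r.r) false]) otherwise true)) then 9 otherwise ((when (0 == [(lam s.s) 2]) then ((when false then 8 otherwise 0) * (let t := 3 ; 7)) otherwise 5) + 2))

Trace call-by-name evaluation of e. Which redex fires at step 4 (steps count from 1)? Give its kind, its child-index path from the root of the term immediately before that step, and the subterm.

Answer: if at root : (if true then 9 else ((if (0 == ((\s.s) 2)) then ((if false then 8 else 0) * (let t = 3 in 7)) else 5) + 2))

Trace:
step 0: (if (if false then ((if ((\x.false) 5) then ((\y.false) 6) else (let z = 0 in false)) && ((5 - 5) == 8)) else (if ((\u.false) (let v = 8 in (\w.false))) then (if (let p = true in p) then ((\q.true) 5) else ((\r.r) false)) else true)) then 9 else ((if (0 == ((\s.s) 2)) then ((if false then 8 else 0) * (let t = 3 in 7)) else 5) + 2))
step 1: [if@0] (if (if ((\u.false) (let v = 8 in (\w.false))) then (if (let p = true in p) then ((\q.true) 5) else ((\r.r) false)) else true) then 9 else ((if (0 == ((\s.s) 2)) then ((if false then 8 else 0) * (let t = 3 in 7)) else 5) + 2))
step 2: [beta@0.0] (if (if false then (if (let p = true in p) then ((\q.true) 5) else ((\r.r) false)) else true) then 9 else ((if (0 == ((\s.s) 2)) then ((if false then 8 else 0) * (let t = 3 in 7)) else 5) + 2))
step 3: [if@0] (if true then 9 else ((if (0 == ((\s.s) 2)) then ((if false then 8 else 0) * (let t = 3 in 7)) else 5) + 2))
step 4: [if@root] 9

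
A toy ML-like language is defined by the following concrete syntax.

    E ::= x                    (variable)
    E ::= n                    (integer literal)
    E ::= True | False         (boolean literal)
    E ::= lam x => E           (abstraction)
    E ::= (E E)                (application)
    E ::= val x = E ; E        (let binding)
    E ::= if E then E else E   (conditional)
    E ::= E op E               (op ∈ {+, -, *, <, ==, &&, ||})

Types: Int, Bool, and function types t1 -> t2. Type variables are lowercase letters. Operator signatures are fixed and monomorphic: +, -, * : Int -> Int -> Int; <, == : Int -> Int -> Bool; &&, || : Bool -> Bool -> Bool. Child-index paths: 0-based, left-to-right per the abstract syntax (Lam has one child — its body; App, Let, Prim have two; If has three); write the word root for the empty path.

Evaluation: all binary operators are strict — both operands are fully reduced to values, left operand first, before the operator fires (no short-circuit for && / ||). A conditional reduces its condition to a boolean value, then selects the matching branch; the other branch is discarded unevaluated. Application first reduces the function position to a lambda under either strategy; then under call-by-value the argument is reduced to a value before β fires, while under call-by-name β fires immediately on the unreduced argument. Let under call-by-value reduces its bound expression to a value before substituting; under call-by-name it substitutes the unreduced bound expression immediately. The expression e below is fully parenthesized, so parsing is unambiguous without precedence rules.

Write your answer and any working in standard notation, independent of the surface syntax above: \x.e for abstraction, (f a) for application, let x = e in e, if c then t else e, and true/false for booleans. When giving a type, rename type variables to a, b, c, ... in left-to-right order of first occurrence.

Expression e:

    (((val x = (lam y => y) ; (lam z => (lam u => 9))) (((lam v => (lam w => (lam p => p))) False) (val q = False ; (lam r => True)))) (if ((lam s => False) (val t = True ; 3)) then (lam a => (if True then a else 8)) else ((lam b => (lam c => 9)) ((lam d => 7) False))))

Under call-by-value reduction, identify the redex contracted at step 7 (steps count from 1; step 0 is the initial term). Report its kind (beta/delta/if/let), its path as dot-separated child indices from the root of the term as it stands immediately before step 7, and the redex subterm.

Answer: beta at 1.0 : ((\s.false) 3)

Derivation:
step 0: (((let x = (\y.y) in (\z.(\u.9))) (((\v.(\w.(\p.p))) false) (let q = false in (\r.true)))) (if ((\s.false) (let t = true in 3)) then (\a.(if true then a else 8)) else ((\b.(\c.9)) ((\d.7) false))))
step 1: [let@0.0] (((\z.(\u.9)) (((\v.(\w.(\p.p))) false) (let q = false in (\r.true)))) (if ((\s.false) (let t = true in 3)) then (\a.(if true then a else 8)) else ((\b.(\c.9)) ((\d.7) false))))
step 2: [beta@0.1.0] (((\z.(\u.9)) ((\w.(\p.p)) (let q = false in (\r.true)))) (if ((\s.false) (let t = true in 3)) then (\a.(if true then a else 8)) else ((\b.(\c.9)) ((\d.7) false))))
step 3: [let@0.1.1] (((\z.(\u.9)) ((\w.(\p.p)) (\r.true))) (if ((\s.false) (let t = true in 3)) then (\a.(if true then a else 8)) else ((\b.(\c.9)) ((\d.7) false))))
step 4: [beta@0.1] (((\z.(\u.9)) (\p.p)) (if ((\s.false) (let t = true in 3)) then (\a.(if true then a else 8)) else ((\b.(\c.9)) ((\d.7) false))))
step 5: [beta@0] ((\u.9) (if ((\s.false) (let t = true in 3)) then (\a.(if true then a else 8)) else ((\b.(\c.9)) ((\d.7) false))))
step 6: [let@1.0.1] ((\u.9) (if ((\s.false) 3) then (\a.(if true then a else 8)) else ((\b.(\c.9)) ((\d.7) false))))
step 7: [beta@1.0] ((\u.9) (if false then (\a.(if true then a else 8)) else ((\b.(\c.9)) ((\d.7) false))))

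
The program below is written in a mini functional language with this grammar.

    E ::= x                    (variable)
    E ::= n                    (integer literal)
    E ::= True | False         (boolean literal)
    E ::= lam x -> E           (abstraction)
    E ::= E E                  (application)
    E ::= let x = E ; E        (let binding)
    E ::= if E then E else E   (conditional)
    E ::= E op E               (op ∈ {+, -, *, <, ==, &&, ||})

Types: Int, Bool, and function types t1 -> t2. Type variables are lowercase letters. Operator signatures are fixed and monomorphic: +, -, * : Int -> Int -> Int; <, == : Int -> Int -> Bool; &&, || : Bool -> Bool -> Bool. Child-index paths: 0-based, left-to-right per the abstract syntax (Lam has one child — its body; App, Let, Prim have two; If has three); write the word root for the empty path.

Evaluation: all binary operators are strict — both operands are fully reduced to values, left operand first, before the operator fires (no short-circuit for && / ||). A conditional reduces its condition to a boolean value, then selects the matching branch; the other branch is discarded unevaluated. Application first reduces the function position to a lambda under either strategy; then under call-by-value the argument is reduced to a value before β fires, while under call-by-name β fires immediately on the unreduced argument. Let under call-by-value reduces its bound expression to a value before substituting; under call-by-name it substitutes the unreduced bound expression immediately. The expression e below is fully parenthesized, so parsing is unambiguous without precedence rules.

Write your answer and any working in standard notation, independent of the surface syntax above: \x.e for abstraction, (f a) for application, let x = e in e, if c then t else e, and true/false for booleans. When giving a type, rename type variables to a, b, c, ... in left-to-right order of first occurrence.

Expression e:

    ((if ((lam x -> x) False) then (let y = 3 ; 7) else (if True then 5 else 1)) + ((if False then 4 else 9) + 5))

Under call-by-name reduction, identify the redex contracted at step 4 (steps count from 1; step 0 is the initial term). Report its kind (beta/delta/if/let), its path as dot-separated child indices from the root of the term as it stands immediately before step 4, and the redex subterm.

Trace:
step 0: ((if ((\x.x) false) then (let y = 3 in 7) else (if true then 5 else 1)) + ((if false then 4 else 9) + 5))
step 1: [beta@0.0] ((if false then (let y = 3 in 7) else (if true then 5 else 1)) + ((if false then 4 else 9) + 5))
step 2: [if@0] ((if true then 5 else 1) + ((if false then 4 else 9) + 5))
step 3: [if@0] (5 + ((if false then 4 else 9) + 5))
step 4: [if@1.0] (5 + (9 + 5))

Answer: if at 1.0 : (if false then 4 else 9)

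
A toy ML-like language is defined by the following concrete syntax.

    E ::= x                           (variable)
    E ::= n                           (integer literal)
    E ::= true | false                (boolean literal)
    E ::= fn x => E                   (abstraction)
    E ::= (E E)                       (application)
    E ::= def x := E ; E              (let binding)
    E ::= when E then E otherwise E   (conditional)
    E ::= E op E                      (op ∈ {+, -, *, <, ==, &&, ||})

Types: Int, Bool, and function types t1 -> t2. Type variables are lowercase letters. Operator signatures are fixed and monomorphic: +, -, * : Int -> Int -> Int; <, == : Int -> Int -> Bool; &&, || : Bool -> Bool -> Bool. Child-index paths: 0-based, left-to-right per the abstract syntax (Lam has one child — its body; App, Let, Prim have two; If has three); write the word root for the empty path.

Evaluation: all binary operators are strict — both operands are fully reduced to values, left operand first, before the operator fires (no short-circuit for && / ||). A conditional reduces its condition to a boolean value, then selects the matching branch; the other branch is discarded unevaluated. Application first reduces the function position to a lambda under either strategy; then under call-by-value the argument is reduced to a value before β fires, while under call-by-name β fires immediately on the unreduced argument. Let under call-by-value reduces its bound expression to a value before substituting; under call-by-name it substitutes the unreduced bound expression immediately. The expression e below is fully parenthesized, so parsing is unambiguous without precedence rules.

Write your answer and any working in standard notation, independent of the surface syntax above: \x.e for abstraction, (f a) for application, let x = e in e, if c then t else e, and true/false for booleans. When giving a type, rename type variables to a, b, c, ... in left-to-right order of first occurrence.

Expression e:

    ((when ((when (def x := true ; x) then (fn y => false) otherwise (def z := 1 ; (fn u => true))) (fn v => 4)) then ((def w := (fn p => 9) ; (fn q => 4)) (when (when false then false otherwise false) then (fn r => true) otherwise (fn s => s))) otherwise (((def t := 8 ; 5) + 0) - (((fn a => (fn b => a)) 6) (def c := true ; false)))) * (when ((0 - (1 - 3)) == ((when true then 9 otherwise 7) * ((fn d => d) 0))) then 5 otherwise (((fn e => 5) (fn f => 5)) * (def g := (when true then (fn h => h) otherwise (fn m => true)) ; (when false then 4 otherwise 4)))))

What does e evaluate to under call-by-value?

Trace:
step 0: ((if ((if (let x = true in x) then (\y.false) else (let z = 1 in (\u.true))) (\v.4)) then ((let w = (\p.9) in (\q.4)) (if (if false then false else false) then (\r.true) else (\s.s))) else (((let t = 8 in 5) + 0) - (((\a.(\b.a)) 6) (let c = true in false)))) * (if ((0 - (1 - 3)) == ((if true then 9 else 7) * ((\d.d) 0))) then 5 else (((\e.5) (\f.5)) * (let g = (if true then (\h.h) else (\m.true)) in (if false then 4 else 4)))))
step 1: [let@0.0.0.0] ((if ((if true then (\y.false) else (let z = 1 in (\u.true))) (\v.4)) then ((let w = (\p.9) in (\q.4)) (if (if false then false else false) then (\r.true) else (\s.s))) else (((let t = 8 in 5) + 0) - (((\a.(\b.a)) 6) (let c = true in false)))) * (if ((0 - (1 - 3)) == ((if true then 9 else 7) * ((\d.d) 0))) then 5 else (((\e.5) (\f.5)) * (let g = (if true then (\h.h) else (\m.true)) in (if false then 4 else 4)))))
step 2: [if@0.0.0] ((if ((\y.false) (\v.4)) then ((let w = (\p.9) in (\q.4)) (if (if false then false else false) then (\r.true) else (\s.s))) else (((let t = 8 in 5) + 0) - (((\a.(\b.a)) 6) (let c = true in false)))) * (if ((0 - (1 - 3)) == ((if true then 9 else 7) * ((\d.d) 0))) then 5 else (((\e.5) (\f.5)) * (let g = (if true then (\h.h) else (\m.true)) in (if false then 4 else 4)))))
step 3: [beta@0.0] ((if false then ((let w = (\p.9) in (\q.4)) (if (if false then false else false) then (\r.true) else (\s.s))) else (((let t = 8 in 5) + 0) - (((\a.(\b.a)) 6) (let c = true in false)))) * (if ((0 - (1 - 3)) == ((if true then 9 else 7) * ((\d.d) 0))) then 5 else (((\e.5) (\f.5)) * (let g = (if true then (\h.h) else (\m.true)) in (if false then 4 else 4)))))
step 4: [if@0] ((((let t = 8 in 5) + 0) - (((\a.(\b.a)) 6) (let c = true in false))) * (if ((0 - (1 - 3)) == ((if true then 9 else 7) * ((\d.d) 0))) then 5 else (((\e.5) (\f.5)) * (let g = (if true then (\h.h) else (\m.true)) in (if false then 4 else 4)))))
step 5: [let@0.0.0] (((5 + 0) - (((\a.(\b.a)) 6) (let c = true in false))) * (if ((0 - (1 - 3)) == ((if true then 9 else 7) * ((\d.d) 0))) then 5 else (((\e.5) (\f.5)) * (let g = (if true then (\h.h) else (\m.true)) in (if false then 4 else 4)))))
step 6: [delta@0.0] ((5 - (((\a.(\b.a)) 6) (let c = true in false))) * (if ((0 - (1 - 3)) == ((if true then 9 else 7) * ((\d.d) 0))) then 5 else (((\e.5) (\f.5)) * (let g = (if true then (\h.h) else (\m.true)) in (if false then 4 else 4)))))
step 7: [beta@0.1.0] ((5 - ((\b.6) (let c = true in false))) * (if ((0 - (1 - 3)) == ((if true then 9 else 7) * ((\d.d) 0))) then 5 else (((\e.5) (\f.5)) * (let g = (if true then (\h.h) else (\m.true)) in (if false then 4 else 4)))))
step 8: [let@0.1.1] ((5 - ((\b.6) false)) * (if ((0 - (1 - 3)) == ((if true then 9 else 7) * ((\d.d) 0))) then 5 else (((\e.5) (\f.5)) * (let g = (if true then (\h.h) else (\m.true)) in (if false then 4 else 4)))))
step 9: [beta@0.1] ((5 - 6) * (if ((0 - (1 - 3)) == ((if true then 9 else 7) * ((\d.d) 0))) then 5 else (((\e.5) (\f.5)) * (let g = (if true then (\h.h) else (\m.true)) in (if false then 4 else 4)))))
step 10: [delta@0] (-1 * (if ((0 - (1 - 3)) == ((if true then 9 else 7) * ((\d.d) 0))) then 5 else (((\e.5) (\f.5)) * (let g = (if true then (\h.h) else (\m.true)) in (if false then 4 else 4)))))
step 11: [delta@1.0.0.1] (-1 * (if ((0 - -2) == ((if true then 9 else 7) * ((\d.d) 0))) then 5 else (((\e.5) (\f.5)) * (let g = (if true then (\h.h) else (\m.true)) in (if false then 4 else 4)))))
step 12: [delta@1.0.0] (-1 * (if (2 == ((if true then 9 else 7) * ((\d.d) 0))) then 5 else (((\e.5) (\f.5)) * (let g = (if true then (\h.h) else (\m.true)) in (if false then 4 else 4)))))
step 13: [if@1.0.1.0] (-1 * (if (2 == (9 * ((\d.d) 0))) then 5 else (((\e.5) (\f.5)) * (let g = (if true then (\h.h) else (\m.true)) in (if false then 4 else 4)))))
step 14: [beta@1.0.1.1] (-1 * (if (2 == (9 * 0)) then 5 else (((\e.5) (\f.5)) * (let g = (if true then (\h.h) else (\m.true)) in (if false then 4 else 4)))))
step 15: [delta@1.0.1] (-1 * (if (2 == 0) then 5 else (((\e.5) (\f.5)) * (let g = (if true then (\h.h) else (\m.true)) in (if false then 4 else 4)))))
step 16: [delta@1.0] (-1 * (if false then 5 else (((\e.5) (\f.5)) * (let g = (if true then (\h.h) else (\m.true)) in (if false then 4 else 4)))))
step 17: [if@1] (-1 * (((\e.5) (\f.5)) * (let g = (if true then (\h.h) else (\m.true)) in (if false then 4 else 4))))
step 18: [beta@1.0] (-1 * (5 * (let g = (if true then (\h.h) else (\m.true)) in (if false then 4 else 4))))
step 19: [if@1.1.0] (-1 * (5 * (let g = (\h.h) in (if false then 4 else 4))))
step 20: [let@1.1] (-1 * (5 * (if false then 4 else 4)))
step 21: [if@1.1] (-1 * (5 * 4))
step 22: [delta@1] (-1 * 20)
step 23: [delta@root] -20

Answer: -20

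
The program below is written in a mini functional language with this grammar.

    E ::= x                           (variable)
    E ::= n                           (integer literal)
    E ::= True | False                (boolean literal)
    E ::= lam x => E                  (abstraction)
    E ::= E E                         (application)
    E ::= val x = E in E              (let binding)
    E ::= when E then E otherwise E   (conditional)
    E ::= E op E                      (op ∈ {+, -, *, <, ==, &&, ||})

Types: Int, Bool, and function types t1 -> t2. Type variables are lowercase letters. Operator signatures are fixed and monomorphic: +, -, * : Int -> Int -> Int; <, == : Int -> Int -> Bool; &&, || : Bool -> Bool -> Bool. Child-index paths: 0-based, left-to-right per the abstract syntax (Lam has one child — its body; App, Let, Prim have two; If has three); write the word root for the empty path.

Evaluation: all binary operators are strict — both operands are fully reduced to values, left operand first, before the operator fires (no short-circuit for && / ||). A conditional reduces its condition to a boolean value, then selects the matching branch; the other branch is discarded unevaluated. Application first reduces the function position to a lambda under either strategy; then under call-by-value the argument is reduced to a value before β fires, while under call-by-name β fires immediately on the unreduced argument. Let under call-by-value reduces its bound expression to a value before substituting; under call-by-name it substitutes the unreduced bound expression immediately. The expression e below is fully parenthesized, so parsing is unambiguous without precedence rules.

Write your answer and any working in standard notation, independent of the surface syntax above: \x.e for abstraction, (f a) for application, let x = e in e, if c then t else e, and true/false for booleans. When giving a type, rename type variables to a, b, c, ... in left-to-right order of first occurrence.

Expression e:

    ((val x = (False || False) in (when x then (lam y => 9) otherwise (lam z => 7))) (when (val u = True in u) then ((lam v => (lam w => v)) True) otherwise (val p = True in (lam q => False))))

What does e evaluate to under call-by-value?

Answer: 7

Derivation:
step 0: ((let x = (false || false) in (if x then (\y.9) else (\z.7))) (if (let u = true in u) then ((\v.(\w.v)) true) else (let p = true in (\q.false))))
step 1: [delta@0.0] ((let x = false in (if x then (\y.9) else (\z.7))) (if (let u = true in u) then ((\v.(\w.v)) true) else (let p = true in (\q.false))))
step 2: [let@0] ((if false then (\y.9) else (\z.7)) (if (let u = true in u) then ((\v.(\w.v)) true) else (let p = true in (\q.false))))
step 3: [if@0] ((\z.7) (if (let u = true in u) then ((\v.(\w.v)) true) else (let p = true in (\q.false))))
step 4: [let@1.0] ((\z.7) (if true then ((\v.(\w.v)) true) else (let p = true in (\q.false))))
step 5: [if@1] ((\z.7) ((\v.(\w.v)) true))
step 6: [beta@1] ((\z.7) (\w.true))
step 7: [beta@root] 7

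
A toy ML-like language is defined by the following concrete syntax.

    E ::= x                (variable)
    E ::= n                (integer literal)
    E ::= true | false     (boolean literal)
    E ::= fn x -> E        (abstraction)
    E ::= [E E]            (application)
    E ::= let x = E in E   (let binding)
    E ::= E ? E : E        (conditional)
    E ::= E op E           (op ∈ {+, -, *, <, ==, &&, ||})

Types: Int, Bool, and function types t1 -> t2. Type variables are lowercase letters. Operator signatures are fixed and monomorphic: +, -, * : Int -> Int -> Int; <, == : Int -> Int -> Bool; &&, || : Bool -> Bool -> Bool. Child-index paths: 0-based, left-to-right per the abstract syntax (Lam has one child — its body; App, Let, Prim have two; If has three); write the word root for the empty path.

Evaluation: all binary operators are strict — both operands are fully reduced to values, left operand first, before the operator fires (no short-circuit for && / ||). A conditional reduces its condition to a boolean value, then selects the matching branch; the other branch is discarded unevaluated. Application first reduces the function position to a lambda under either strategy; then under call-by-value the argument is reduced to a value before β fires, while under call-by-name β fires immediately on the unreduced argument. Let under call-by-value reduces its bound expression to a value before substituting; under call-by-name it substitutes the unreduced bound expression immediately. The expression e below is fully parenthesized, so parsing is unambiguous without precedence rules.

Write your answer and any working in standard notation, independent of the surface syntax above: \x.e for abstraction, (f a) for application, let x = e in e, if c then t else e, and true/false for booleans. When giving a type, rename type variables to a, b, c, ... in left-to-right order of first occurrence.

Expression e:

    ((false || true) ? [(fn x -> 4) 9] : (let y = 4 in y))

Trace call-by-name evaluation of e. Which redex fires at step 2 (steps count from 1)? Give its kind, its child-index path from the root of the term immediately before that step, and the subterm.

Derivation:
step 0: (if (false || true) then ((\x.4) 9) else (let y = 4 in y))
step 1: [delta@0] (if true then ((\x.4) 9) else (let y = 4 in y))
step 2: [if@root] ((\x.4) 9)

Answer: if at root : (if true then ((\x.4) 9) else (let y = 4 in y))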